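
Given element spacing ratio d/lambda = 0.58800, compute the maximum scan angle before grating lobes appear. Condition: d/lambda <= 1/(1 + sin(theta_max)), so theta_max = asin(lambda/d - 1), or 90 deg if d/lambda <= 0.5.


lambda/d - 1 = 1/0.58800 - 1 = 0.7006803
theta_max = asin(0.7006803) = 44.48 deg

44.48 deg


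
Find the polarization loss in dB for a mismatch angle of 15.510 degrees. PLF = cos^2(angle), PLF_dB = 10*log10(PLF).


PLF_linear = cos^2(15.510 deg) = 0.9284937
PLF_dB = 10 * log10(0.9284937) = -0.3222 dB

-0.3222 dB


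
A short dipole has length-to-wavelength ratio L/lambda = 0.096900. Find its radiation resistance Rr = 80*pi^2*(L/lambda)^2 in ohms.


Rr = 80 * pi^2 * (0.096900)^2 = 80 * 9.869604 * 9.389610e-03 = 7.414 ohm

7.414 ohm


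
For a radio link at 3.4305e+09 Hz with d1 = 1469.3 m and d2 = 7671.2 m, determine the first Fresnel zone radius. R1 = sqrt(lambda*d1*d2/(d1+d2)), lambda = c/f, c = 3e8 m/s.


lambda = c / f = 3.0000e+08 / 3.4305e+09 = 0.08745081 m
R1 = sqrt(0.08745081 * 1469.3 * 7671.2 / (1469.3 + 7671.2)) = 10.38 m

10.38 m


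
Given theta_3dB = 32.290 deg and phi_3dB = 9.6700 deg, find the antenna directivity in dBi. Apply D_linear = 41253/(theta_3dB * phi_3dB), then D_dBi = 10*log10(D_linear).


D_linear = 41253 / (32.290 * 9.6700) = 132.1177
D_dBi = 10 * log10(132.1177) = 21.21 dBi

21.21 dBi


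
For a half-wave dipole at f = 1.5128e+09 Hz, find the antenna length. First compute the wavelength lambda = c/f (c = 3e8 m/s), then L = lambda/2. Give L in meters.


lambda = c / f = 3.0000e+08 / 1.5128e+09 = 0.1983078 m
L = lambda / 2 = 0.1983078 / 2 = 0.09915 m

0.09915 m


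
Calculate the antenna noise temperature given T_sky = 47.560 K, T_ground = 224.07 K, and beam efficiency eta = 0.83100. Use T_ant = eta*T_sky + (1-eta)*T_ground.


T_ant = 0.83100 * 47.560 + (1 - 0.83100) * 224.07 = 77.39 K

77.39 K


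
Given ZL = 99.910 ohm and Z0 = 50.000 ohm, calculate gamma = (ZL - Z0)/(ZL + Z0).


gamma = (99.910 - 50.000) / (99.910 + 50.000) = 0.3329

0.3329


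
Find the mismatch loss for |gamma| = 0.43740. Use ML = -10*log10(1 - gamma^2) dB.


ML = -10 * log10(1 - 0.43740^2) = -10 * log10(0.80868124) = 0.9222 dB

0.9222 dB


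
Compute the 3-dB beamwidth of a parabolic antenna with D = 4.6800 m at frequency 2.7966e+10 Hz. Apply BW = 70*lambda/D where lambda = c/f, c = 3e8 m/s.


lambda = c / f = 3.0000e+08 / 2.7966e+10 = 0.01072731 m
BW = 70 * 0.01072731 / 4.6800 = 0.1605 deg

0.1605 deg


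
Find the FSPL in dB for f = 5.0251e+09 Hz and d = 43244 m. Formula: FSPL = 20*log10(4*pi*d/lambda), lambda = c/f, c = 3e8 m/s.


lambda = c / f = 3.0000e+08 / 5.0251e+09 = 0.05970030 m
FSPL = 20 * log10(4*pi*43244/0.05970030) = 139.2 dB

139.2 dB


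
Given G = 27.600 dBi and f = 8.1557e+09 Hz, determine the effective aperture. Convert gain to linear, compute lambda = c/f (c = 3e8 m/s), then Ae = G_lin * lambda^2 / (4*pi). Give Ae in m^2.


lambda = c / f = 3.0000e+08 / 8.1557e+09 = 0.03678409 m
G_linear = 10^(27.600/10) = 575.4399
Ae = G_linear * lambda^2 / (4*pi) = 575.4399 * 0.03678409^2 / (4*pi) = 0.06196 m^2

0.06196 m^2


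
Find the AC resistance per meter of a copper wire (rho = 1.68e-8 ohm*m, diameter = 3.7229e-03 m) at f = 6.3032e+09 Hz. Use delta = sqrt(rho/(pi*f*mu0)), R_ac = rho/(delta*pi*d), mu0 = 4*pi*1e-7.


delta = sqrt(1.68e-8 / (pi * 6.3032e+09 * 4*pi*1e-7)) = 8.216639e-07 m
R_ac = 1.68e-8 / (8.216639e-07 * pi * 3.7229e-03) = 1.748 ohm/m

1.748 ohm/m


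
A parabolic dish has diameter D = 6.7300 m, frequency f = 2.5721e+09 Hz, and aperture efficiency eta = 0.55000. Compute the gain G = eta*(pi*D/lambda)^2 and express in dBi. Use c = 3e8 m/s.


lambda = c / f = 3.0000e+08 / 2.5721e+09 = 0.1166362 m
G_linear = 0.55000 * (pi * 6.7300 / 0.1166362)^2 = 18072.82
G_dBi = 10 * log10(18072.82) = 42.57 dBi

42.57 dBi


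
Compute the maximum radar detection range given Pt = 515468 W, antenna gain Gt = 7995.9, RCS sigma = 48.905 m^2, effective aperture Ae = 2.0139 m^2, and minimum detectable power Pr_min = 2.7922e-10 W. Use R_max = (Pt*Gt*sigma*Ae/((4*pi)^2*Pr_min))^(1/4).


R^4 = 515468*7995.9*48.905*2.0139 / ((4*pi)^2 * 2.7922e-10) = 9.206488e+18
R_max = 9.206488e+18^0.25 = 55084 m

55084 m


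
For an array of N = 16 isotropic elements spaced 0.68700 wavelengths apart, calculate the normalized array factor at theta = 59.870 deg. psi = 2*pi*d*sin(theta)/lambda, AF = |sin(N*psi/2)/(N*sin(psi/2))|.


psi = 2*pi*0.68700*sin(59.870 deg) = 3.733334 rad
AF = |sin(16*3.733334/2) / (16*sin(3.733334/2))| = 0.06532

0.06532


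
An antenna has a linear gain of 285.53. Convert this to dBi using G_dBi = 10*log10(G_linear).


G_dBi = 10 * log10(285.53) = 24.56 dBi

24.56 dBi


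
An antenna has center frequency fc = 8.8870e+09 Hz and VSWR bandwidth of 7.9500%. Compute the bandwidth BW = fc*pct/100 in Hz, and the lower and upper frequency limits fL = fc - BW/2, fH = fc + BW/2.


BW = 8.8870e+09 * 7.9500/100 = 7.065165e+08 Hz
fL = 8.8870e+09 - 7.065165e+08/2 = 8.534e+09 Hz
fH = 8.8870e+09 + 7.065165e+08/2 = 9.240e+09 Hz

BW=7.065e+08 Hz, fL=8.534e+09 Hz, fH=9.240e+09 Hz


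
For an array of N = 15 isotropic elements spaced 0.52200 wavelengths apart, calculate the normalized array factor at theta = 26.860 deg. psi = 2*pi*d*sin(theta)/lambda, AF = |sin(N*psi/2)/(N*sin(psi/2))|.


psi = 2*pi*0.52200*sin(26.860 deg) = 1.481863 rad
AF = |sin(15*1.481863/2) / (15*sin(1.481863/2))| = 0.09808

0.09808


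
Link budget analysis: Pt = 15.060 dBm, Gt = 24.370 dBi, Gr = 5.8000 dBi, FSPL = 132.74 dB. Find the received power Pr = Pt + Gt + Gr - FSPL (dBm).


Pr = 15.060 + 24.370 + 5.8000 - 132.74 = -87.51 dBm

-87.51 dBm


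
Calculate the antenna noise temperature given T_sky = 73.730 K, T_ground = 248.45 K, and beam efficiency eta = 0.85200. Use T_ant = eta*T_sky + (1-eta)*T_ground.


T_ant = 0.85200 * 73.730 + (1 - 0.85200) * 248.45 = 99.59 K

99.59 K


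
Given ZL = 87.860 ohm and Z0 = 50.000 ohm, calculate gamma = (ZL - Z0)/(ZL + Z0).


gamma = (87.860 - 50.000) / (87.860 + 50.000) = 0.2746

0.2746


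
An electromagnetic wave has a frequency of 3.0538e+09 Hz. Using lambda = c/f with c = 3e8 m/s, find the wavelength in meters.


lambda = c / f = 3.0000e+08 / 3.0538e+09 = 0.09824 m

0.09824 m


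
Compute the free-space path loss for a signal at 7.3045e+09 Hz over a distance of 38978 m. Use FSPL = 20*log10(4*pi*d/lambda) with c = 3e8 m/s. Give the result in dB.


lambda = c / f = 3.0000e+08 / 7.3045e+09 = 0.04107057 m
FSPL = 20 * log10(4*pi*38978/0.04107057) = 141.5 dB

141.5 dB


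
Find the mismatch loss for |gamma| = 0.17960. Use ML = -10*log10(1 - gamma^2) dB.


ML = -10 * log10(1 - 0.17960^2) = -10 * log10(0.96774384) = 0.1424 dB

0.1424 dB


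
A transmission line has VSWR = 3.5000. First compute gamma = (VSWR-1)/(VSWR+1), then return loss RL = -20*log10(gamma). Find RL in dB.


gamma = (3.5000 - 1) / (3.5000 + 1) = 0.5555556
RL = -20 * log10(0.5555556) = 5.105 dB

5.105 dB


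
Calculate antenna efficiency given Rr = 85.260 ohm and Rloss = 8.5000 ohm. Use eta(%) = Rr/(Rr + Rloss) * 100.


eta = 85.260 / (85.260 + 8.5000) * 100 = 90.93%

90.93%


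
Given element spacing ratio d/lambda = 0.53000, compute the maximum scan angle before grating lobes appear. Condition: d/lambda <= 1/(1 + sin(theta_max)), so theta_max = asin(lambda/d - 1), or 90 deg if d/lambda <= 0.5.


lambda/d - 1 = 1/0.53000 - 1 = 0.8867925
theta_max = asin(0.8867925) = 62.47 deg

62.47 deg


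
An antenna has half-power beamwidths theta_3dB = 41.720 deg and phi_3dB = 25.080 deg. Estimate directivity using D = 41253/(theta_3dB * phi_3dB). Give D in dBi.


D_linear = 41253 / (41.720 * 25.080) = 39.42609
D_dBi = 10 * log10(39.42609) = 15.96 dBi

15.96 dBi


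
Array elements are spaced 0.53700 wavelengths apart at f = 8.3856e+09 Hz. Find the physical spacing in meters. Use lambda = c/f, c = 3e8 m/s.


lambda = c / f = 3.0000e+08 / 8.3856e+09 = 0.03577562 m
d = 0.53700 * 0.03577562 = 0.01921 m

0.01921 m


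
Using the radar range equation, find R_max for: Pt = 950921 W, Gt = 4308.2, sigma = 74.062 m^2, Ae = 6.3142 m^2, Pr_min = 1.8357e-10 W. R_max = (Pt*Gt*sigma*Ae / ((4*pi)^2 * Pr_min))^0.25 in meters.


R^4 = 950921*4308.2*74.062*6.3142 / ((4*pi)^2 * 1.8357e-10) = 6.608952e+19
R_max = 6.608952e+19^0.25 = 90164 m

90164 m


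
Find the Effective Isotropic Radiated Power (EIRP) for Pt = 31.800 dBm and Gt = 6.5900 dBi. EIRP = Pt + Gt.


EIRP = Pt + Gt = 31.800 + 6.5900 = 38.39 dBm

38.39 dBm


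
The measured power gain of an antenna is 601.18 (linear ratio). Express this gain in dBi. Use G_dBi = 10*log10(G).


G_dBi = 10 * log10(601.18) = 27.79 dBi

27.79 dBi


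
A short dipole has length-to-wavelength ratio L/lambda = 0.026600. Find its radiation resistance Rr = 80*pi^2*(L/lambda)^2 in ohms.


Rr = 80 * pi^2 * (0.026600)^2 = 80 * 9.869604 * 7.075600e-04 = 0.5587 ohm

0.5587 ohm


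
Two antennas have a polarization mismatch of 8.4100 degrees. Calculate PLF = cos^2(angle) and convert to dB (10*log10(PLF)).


PLF_linear = cos^2(8.4100 deg) = 0.9786093
PLF_dB = 10 * log10(0.9786093) = -0.09391 dB

-0.09391 dB


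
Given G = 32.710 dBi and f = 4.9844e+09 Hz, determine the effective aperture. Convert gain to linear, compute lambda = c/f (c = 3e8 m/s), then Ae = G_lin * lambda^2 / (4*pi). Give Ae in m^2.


lambda = c / f = 3.0000e+08 / 4.9844e+09 = 0.06018779 m
G_linear = 10^(32.710/10) = 1866.380
Ae = G_linear * lambda^2 / (4*pi) = 1866.380 * 0.06018779^2 / (4*pi) = 0.5380 m^2

0.5380 m^2


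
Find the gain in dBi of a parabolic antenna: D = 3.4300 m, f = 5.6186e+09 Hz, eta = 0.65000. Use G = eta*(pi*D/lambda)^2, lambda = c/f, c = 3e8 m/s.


lambda = c / f = 3.0000e+08 / 5.6186e+09 = 0.05339408 m
G_linear = 0.65000 * (pi * 3.4300 / 0.05339408)^2 = 26473.73
G_dBi = 10 * log10(26473.73) = 44.23 dBi

44.23 dBi


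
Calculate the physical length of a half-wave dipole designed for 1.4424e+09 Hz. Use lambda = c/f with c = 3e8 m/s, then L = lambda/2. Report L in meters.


lambda = c / f = 3.0000e+08 / 1.4424e+09 = 0.2079867 m
L = lambda / 2 = 0.2079867 / 2 = 0.1040 m

0.1040 m


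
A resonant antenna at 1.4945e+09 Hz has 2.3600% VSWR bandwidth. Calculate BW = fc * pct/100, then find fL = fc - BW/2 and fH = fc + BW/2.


BW = 1.4945e+09 * 2.3600/100 = 3.527020e+07 Hz
fL = 1.4945e+09 - 3.527020e+07/2 = 1.477e+09 Hz
fH = 1.4945e+09 + 3.527020e+07/2 = 1.512e+09 Hz

BW=3.527e+07 Hz, fL=1.477e+09 Hz, fH=1.512e+09 Hz


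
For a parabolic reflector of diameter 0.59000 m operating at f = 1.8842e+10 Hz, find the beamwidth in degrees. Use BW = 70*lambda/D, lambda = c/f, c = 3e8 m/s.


lambda = c / f = 3.0000e+08 / 1.8842e+10 = 0.01592188 m
BW = 70 * 0.01592188 / 0.59000 = 1.889 deg

1.889 deg


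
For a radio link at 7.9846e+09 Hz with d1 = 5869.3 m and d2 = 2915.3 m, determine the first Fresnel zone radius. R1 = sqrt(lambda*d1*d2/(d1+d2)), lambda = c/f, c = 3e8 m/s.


lambda = c / f = 3.0000e+08 / 7.9846e+09 = 0.03757233 m
R1 = sqrt(0.03757233 * 5869.3 * 2915.3 / (5869.3 + 2915.3)) = 8.555 m

8.555 m


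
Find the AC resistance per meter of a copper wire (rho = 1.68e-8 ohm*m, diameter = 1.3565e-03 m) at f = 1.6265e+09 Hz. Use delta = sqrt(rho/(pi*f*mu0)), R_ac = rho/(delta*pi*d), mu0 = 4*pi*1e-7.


delta = sqrt(1.68e-8 / (pi * 1.6265e+09 * 4*pi*1e-7)) = 1.617513e-06 m
R_ac = 1.68e-8 / (1.617513e-06 * pi * 1.3565e-03) = 2.437 ohm/m

2.437 ohm/m


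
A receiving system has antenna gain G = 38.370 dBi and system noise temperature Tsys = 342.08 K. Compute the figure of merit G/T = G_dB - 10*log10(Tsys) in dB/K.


G/T = 38.370 - 10*log10(342.08) = 38.370 - 25.34128 = 13.03 dB/K

13.03 dB/K


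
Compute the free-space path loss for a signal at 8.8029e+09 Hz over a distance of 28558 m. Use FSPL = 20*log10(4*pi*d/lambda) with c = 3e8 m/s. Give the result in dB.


lambda = c / f = 3.0000e+08 / 8.8029e+09 = 0.03407968 m
FSPL = 20 * log10(4*pi*28558/0.03407968) = 140.4 dB

140.4 dB


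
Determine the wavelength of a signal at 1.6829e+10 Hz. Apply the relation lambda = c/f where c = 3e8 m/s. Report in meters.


lambda = c / f = 3.0000e+08 / 1.6829e+10 = 0.01783 m

0.01783 m


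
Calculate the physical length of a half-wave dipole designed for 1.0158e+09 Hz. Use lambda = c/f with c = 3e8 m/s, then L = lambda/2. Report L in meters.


lambda = c / f = 3.0000e+08 / 1.0158e+09 = 0.2953337 m
L = lambda / 2 = 0.2953337 / 2 = 0.1477 m

0.1477 m


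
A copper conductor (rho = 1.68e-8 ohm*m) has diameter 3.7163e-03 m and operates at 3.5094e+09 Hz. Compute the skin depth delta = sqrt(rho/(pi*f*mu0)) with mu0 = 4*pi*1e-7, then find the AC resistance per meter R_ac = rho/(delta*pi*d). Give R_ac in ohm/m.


delta = sqrt(1.68e-8 / (pi * 3.5094e+09 * 4*pi*1e-7)) = 1.101180e-06 m
R_ac = 1.68e-8 / (1.101180e-06 * pi * 3.7163e-03) = 1.307 ohm/m

1.307 ohm/m


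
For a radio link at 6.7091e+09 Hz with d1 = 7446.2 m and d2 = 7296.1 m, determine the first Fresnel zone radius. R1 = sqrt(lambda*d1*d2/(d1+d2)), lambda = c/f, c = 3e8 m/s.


lambda = c / f = 3.0000e+08 / 6.7091e+09 = 0.04471539 m
R1 = sqrt(0.04471539 * 7446.2 * 7296.1 / (7446.2 + 7296.1)) = 12.84 m

12.84 m


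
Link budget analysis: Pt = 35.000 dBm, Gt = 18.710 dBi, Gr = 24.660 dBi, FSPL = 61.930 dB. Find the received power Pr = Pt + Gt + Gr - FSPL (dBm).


Pr = 35.000 + 18.710 + 24.660 - 61.930 = 16.44 dBm

16.44 dBm


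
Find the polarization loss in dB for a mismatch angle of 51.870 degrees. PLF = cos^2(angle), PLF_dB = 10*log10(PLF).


PLF_linear = cos^2(51.870 deg) = 0.3812418
PLF_dB = 10 * log10(0.3812418) = -4.188 dB

-4.188 dB


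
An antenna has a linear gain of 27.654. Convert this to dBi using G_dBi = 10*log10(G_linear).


G_dBi = 10 * log10(27.654) = 14.42 dBi

14.42 dBi


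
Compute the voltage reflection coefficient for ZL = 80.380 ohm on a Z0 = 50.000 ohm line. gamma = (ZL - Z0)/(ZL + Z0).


gamma = (80.380 - 50.000) / (80.380 + 50.000) = 0.2330

0.2330


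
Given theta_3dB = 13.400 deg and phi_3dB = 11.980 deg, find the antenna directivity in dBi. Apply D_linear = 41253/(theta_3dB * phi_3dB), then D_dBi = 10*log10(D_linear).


D_linear = 41253 / (13.400 * 11.980) = 256.9768
D_dBi = 10 * log10(256.9768) = 24.10 dBi

24.10 dBi


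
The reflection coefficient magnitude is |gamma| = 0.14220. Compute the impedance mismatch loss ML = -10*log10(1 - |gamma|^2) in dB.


ML = -10 * log10(1 - 0.14220^2) = -10 * log10(0.97977916) = 0.08872 dB

0.08872 dB


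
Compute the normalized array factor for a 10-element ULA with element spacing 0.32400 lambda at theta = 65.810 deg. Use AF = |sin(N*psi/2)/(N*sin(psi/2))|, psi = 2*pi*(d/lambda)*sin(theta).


psi = 2*pi*0.32400*sin(65.810 deg) = 1.856996 rad
AF = |sin(10*1.856996/2) / (10*sin(1.856996/2))| = 0.01740

0.01740


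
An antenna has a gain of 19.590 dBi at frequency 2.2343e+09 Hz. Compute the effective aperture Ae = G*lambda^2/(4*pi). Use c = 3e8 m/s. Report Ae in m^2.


lambda = c / f = 3.0000e+08 / 2.2343e+09 = 0.1342702 m
G_linear = 10^(19.590/10) = 90.99133
Ae = G_linear * lambda^2 / (4*pi) = 90.99133 * 0.1342702^2 / (4*pi) = 0.1305 m^2

0.1305 m^2


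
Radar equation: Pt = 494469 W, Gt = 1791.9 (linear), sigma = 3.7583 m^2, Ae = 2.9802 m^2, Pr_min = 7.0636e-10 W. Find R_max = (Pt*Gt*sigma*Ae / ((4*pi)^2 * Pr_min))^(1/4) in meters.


R^4 = 494469*1791.9*3.7583*2.9802 / ((4*pi)^2 * 7.0636e-10) = 8.897006e+16
R_max = 8.897006e+16^0.25 = 17271 m

17271 m


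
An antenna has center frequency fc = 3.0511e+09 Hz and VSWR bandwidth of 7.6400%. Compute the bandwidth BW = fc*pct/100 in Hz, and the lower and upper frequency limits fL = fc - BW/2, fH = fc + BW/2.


BW = 3.0511e+09 * 7.6400/100 = 2.331040e+08 Hz
fL = 3.0511e+09 - 2.331040e+08/2 = 2.935e+09 Hz
fH = 3.0511e+09 + 2.331040e+08/2 = 3.168e+09 Hz

BW=2.331e+08 Hz, fL=2.935e+09 Hz, fH=3.168e+09 Hz


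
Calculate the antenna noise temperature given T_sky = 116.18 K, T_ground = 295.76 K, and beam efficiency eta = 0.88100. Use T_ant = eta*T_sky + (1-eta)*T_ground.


T_ant = 0.88100 * 116.18 + (1 - 0.88100) * 295.76 = 137.6 K

137.6 K


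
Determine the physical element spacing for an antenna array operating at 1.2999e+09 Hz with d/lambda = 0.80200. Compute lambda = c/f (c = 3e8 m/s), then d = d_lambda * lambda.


lambda = c / f = 3.0000e+08 / 1.2999e+09 = 0.2307870 m
d = 0.80200 * 0.2307870 = 0.1851 m

0.1851 m


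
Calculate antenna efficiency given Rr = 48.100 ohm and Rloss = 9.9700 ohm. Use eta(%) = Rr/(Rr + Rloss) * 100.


eta = 48.100 / (48.100 + 9.9700) * 100 = 82.83%

82.83%


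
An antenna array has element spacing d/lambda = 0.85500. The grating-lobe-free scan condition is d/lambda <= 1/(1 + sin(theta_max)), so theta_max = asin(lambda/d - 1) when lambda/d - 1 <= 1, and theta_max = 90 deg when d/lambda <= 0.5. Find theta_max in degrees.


lambda/d - 1 = 1/0.85500 - 1 = 0.1695906
theta_max = asin(0.1695906) = 9.764 deg

9.764 deg


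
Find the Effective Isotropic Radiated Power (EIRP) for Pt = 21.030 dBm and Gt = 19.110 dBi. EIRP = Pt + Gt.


EIRP = Pt + Gt = 21.030 + 19.110 = 40.14 dBm

40.14 dBm


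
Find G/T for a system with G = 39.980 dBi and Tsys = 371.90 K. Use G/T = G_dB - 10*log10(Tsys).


G/T = 39.980 - 10*log10(371.90) = 39.980 - 25.70426 = 14.28 dB/K

14.28 dB/K


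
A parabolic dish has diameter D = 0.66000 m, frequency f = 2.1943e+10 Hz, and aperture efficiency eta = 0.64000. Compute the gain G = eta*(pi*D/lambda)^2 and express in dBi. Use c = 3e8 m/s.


lambda = c / f = 3.0000e+08 / 2.1943e+10 = 0.01367179 m
G_linear = 0.64000 * (pi * 0.66000 / 0.01367179)^2 = 14720.31
G_dBi = 10 * log10(14720.31) = 41.68 dBi

41.68 dBi


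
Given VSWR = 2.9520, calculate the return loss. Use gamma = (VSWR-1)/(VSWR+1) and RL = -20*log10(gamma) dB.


gamma = (2.9520 - 1) / (2.9520 + 1) = 0.4939271
RL = -20 * log10(0.4939271) = 6.127 dB

6.127 dB


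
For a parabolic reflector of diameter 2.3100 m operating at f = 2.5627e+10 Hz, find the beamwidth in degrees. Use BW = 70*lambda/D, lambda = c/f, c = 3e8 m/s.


lambda = c / f = 3.0000e+08 / 2.5627e+10 = 0.01170640 m
BW = 70 * 0.01170640 / 2.3100 = 0.3547 deg

0.3547 deg


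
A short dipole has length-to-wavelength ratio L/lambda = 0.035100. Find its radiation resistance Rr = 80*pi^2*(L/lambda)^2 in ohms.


Rr = 80 * pi^2 * (0.035100)^2 = 80 * 9.869604 * 1.232010e-03 = 0.9728 ohm

0.9728 ohm


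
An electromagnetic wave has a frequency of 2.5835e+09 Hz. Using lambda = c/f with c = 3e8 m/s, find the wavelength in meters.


lambda = c / f = 3.0000e+08 / 2.5835e+09 = 0.1161 m

0.1161 m


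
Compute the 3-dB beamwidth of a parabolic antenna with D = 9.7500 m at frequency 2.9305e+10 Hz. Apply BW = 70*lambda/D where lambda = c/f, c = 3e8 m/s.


lambda = c / f = 3.0000e+08 / 2.9305e+10 = 0.01023716 m
BW = 70 * 0.01023716 / 9.7500 = 0.07350 deg

0.07350 deg


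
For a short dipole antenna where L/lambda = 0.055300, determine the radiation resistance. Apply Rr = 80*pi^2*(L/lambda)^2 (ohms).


Rr = 80 * pi^2 * (0.055300)^2 = 80 * 9.869604 * 3.058090e-03 = 2.415 ohm

2.415 ohm


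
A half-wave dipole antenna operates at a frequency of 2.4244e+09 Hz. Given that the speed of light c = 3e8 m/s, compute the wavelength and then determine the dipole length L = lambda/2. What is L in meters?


lambda = c / f = 3.0000e+08 / 2.4244e+09 = 0.1237420 m
L = lambda / 2 = 0.1237420 / 2 = 0.06187 m

0.06187 m


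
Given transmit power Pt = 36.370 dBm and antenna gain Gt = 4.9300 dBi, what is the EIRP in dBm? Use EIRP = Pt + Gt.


EIRP = Pt + Gt = 36.370 + 4.9300 = 41.30 dBm

41.30 dBm


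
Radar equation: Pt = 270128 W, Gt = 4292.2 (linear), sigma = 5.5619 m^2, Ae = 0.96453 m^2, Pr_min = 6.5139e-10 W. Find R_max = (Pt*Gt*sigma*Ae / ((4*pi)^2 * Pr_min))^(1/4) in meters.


R^4 = 270128*4292.2*5.5619*0.96453 / ((4*pi)^2 * 6.5139e-10) = 6.046829e+16
R_max = 6.046829e+16^0.25 = 15681 m

15681 m


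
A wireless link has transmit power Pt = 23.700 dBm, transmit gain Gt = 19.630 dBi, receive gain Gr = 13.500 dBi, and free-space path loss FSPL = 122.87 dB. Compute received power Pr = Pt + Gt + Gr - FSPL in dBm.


Pr = 23.700 + 19.630 + 13.500 - 122.87 = -66.04 dBm

-66.04 dBm


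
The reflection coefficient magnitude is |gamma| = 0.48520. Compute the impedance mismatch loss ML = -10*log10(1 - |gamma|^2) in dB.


ML = -10 * log10(1 - 0.48520^2) = -10 * log10(0.76458096) = 1.166 dB

1.166 dB


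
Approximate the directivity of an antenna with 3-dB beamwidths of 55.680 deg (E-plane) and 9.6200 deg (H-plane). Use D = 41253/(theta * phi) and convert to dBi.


D_linear = 41253 / (55.680 * 9.6200) = 77.01605
D_dBi = 10 * log10(77.01605) = 18.87 dBi

18.87 dBi


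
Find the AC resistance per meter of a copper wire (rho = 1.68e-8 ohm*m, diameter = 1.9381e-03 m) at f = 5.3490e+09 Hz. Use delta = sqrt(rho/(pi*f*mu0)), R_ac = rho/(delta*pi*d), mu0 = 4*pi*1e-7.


delta = sqrt(1.68e-8 / (pi * 5.3490e+09 * 4*pi*1e-7)) = 8.919458e-07 m
R_ac = 1.68e-8 / (8.919458e-07 * pi * 1.9381e-03) = 3.093 ohm/m

3.093 ohm/m


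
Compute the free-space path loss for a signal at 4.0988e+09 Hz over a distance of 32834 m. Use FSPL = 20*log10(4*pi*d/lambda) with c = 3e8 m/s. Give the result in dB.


lambda = c / f = 3.0000e+08 / 4.0988e+09 = 0.07319215 m
FSPL = 20 * log10(4*pi*32834/0.07319215) = 135.0 dB

135.0 dB


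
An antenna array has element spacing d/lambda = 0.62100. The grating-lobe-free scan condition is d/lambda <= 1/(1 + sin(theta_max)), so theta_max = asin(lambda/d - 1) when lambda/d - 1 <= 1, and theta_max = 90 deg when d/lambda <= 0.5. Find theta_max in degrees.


lambda/d - 1 = 1/0.62100 - 1 = 0.6103060
theta_max = asin(0.6103060) = 37.61 deg

37.61 deg


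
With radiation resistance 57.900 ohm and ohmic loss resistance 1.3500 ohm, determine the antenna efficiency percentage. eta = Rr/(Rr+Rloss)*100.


eta = 57.900 / (57.900 + 1.3500) * 100 = 97.72%

97.72%


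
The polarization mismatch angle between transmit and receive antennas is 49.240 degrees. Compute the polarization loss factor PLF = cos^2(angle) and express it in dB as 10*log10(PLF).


PLF_linear = cos^2(49.240 deg) = 0.4262679
PLF_dB = 10 * log10(0.4262679) = -3.703 dB

-3.703 dB


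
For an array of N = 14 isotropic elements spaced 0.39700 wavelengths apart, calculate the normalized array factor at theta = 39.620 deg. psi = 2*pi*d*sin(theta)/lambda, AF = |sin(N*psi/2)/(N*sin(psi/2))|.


psi = 2*pi*0.39700*sin(39.620 deg) = 1.590677 rad
AF = |sin(14*1.590677/2) / (14*sin(1.590677/2))| = 0.09906

0.09906


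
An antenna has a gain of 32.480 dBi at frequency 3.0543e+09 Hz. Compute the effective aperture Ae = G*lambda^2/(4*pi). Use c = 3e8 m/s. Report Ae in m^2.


lambda = c / f = 3.0000e+08 / 3.0543e+09 = 0.09822218 m
G_linear = 10^(32.480/10) = 1770.109
Ae = G_linear * lambda^2 / (4*pi) = 1770.109 * 0.09822218^2 / (4*pi) = 1.359 m^2

1.359 m^2


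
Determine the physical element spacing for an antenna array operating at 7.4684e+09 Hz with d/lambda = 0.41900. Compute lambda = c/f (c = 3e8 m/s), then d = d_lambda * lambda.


lambda = c / f = 3.0000e+08 / 7.4684e+09 = 0.04016925 m
d = 0.41900 * 0.04016925 = 0.01683 m

0.01683 m


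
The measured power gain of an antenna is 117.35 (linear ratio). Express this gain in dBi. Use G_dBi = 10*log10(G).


G_dBi = 10 * log10(117.35) = 20.69 dBi

20.69 dBi


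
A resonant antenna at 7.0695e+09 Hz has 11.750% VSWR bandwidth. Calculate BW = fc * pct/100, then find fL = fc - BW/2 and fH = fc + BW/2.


BW = 7.0695e+09 * 11.750/100 = 8.306662e+08 Hz
fL = 7.0695e+09 - 8.306662e+08/2 = 6.654e+09 Hz
fH = 7.0695e+09 + 8.306662e+08/2 = 7.485e+09 Hz

BW=8.307e+08 Hz, fL=6.654e+09 Hz, fH=7.485e+09 Hz


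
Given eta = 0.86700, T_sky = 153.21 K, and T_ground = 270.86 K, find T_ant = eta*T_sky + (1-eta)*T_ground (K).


T_ant = 0.86700 * 153.21 + (1 - 0.86700) * 270.86 = 168.9 K

168.9 K


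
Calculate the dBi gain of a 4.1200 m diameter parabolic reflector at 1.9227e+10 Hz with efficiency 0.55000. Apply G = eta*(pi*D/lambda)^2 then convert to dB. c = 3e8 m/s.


lambda = c / f = 3.0000e+08 / 1.9227e+10 = 0.01560306 m
G_linear = 0.55000 * (pi * 4.1200 / 0.01560306)^2 = 378475.1
G_dBi = 10 * log10(378475.1) = 55.78 dBi

55.78 dBi


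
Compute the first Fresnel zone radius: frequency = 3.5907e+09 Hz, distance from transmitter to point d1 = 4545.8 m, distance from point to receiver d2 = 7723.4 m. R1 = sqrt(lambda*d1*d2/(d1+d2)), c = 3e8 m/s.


lambda = c / f = 3.0000e+08 / 3.5907e+09 = 0.08354917 m
R1 = sqrt(0.08354917 * 4545.8 * 7723.4 / (4545.8 + 7723.4)) = 15.46 m

15.46 m


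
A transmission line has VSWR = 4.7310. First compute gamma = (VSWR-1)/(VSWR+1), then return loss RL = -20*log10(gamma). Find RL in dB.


gamma = (4.7310 - 1) / (4.7310 + 1) = 0.6510208
RL = -20 * log10(0.6510208) = 3.728 dB

3.728 dB


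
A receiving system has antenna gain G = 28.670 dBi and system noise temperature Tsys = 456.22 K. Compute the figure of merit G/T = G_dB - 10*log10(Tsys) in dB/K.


G/T = 28.670 - 10*log10(456.22) = 28.670 - 26.59174 = 2.078 dB/K

2.078 dB/K


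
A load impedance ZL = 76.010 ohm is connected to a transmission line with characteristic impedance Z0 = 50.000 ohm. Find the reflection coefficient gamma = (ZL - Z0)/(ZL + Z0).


gamma = (76.010 - 50.000) / (76.010 + 50.000) = 0.2064

0.2064


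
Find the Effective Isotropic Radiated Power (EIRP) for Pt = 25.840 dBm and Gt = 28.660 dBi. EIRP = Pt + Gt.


EIRP = Pt + Gt = 25.840 + 28.660 = 54.50 dBm

54.50 dBm


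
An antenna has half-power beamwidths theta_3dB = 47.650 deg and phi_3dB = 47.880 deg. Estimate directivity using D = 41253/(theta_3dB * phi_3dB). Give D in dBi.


D_linear = 41253 / (47.650 * 47.880) = 18.08167
D_dBi = 10 * log10(18.08167) = 12.57 dBi

12.57 dBi


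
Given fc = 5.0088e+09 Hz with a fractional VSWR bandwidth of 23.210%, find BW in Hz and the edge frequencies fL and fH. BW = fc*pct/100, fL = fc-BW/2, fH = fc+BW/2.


BW = 5.0088e+09 * 23.210/100 = 1.162542e+09 Hz
fL = 5.0088e+09 - 1.162542e+09/2 = 4.428e+09 Hz
fH = 5.0088e+09 + 1.162542e+09/2 = 5.590e+09 Hz

BW=1.163e+09 Hz, fL=4.428e+09 Hz, fH=5.590e+09 Hz


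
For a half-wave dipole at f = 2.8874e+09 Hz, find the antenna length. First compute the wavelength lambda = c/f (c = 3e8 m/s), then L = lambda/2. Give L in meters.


lambda = c / f = 3.0000e+08 / 2.8874e+09 = 0.1038997 m
L = lambda / 2 = 0.1038997 / 2 = 0.05195 m

0.05195 m


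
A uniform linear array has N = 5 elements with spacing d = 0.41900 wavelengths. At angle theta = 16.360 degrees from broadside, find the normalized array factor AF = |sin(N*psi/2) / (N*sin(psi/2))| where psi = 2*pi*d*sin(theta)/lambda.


psi = 2*pi*0.41900*sin(16.360 deg) = 0.7415442 rad
AF = |sin(5*0.7415442/2) / (5*sin(0.7415442/2))| = 0.5300

0.5300


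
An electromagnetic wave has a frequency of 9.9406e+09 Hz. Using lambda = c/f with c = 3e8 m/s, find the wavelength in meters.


lambda = c / f = 3.0000e+08 / 9.9406e+09 = 0.03018 m

0.03018 m


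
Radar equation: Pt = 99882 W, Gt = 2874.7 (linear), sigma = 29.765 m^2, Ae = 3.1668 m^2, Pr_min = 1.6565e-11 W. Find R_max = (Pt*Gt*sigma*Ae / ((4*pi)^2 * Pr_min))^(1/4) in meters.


R^4 = 99882*2874.7*29.765*3.1668 / ((4*pi)^2 * 1.6565e-11) = 1.034654e+19
R_max = 1.034654e+19^0.25 = 56715 m

56715 m


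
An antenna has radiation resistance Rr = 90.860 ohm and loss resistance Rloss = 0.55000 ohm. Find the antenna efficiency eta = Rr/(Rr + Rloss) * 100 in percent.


eta = 90.860 / (90.860 + 0.55000) * 100 = 99.40%

99.40%


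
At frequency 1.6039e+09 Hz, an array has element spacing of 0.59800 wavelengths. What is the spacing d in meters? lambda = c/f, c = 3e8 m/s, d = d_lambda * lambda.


lambda = c / f = 3.0000e+08 / 1.6039e+09 = 0.1870441 m
d = 0.59800 * 0.1870441 = 0.1119 m

0.1119 m


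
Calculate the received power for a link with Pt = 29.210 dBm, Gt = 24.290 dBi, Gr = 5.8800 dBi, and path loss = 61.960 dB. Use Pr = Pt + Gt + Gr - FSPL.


Pr = 29.210 + 24.290 + 5.8800 - 61.960 = -2.58 dBm

-2.58 dBm


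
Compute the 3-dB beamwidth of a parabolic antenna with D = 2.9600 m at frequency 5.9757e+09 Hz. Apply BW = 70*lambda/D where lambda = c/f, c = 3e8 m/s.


lambda = c / f = 3.0000e+08 / 5.9757e+09 = 0.05020332 m
BW = 70 * 0.05020332 / 2.9600 = 1.187 deg

1.187 deg


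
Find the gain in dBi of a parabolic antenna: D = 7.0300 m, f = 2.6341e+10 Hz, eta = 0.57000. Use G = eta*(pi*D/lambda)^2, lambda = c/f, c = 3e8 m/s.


lambda = c / f = 3.0000e+08 / 2.6341e+10 = 0.01138909 m
G_linear = 0.57000 * (pi * 7.0300 / 0.01138909)^2 = 2.143420e+06
G_dBi = 10 * log10(2.143420e+06) = 63.31 dBi

63.31 dBi


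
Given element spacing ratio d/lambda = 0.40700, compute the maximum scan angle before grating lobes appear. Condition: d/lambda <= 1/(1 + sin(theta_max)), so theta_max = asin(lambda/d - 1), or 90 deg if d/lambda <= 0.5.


lambda/d - 1 = 1/0.40700 - 1 = 1.457002 >= 1
d/lambda <= 0.5, so the array can scan to endfire without grating lobes: theta_max = 90 deg

90 deg


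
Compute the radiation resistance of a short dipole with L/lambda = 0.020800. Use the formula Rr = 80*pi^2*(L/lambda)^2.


Rr = 80 * pi^2 * (0.020800)^2 = 80 * 9.869604 * 4.326400e-04 = 0.3416 ohm

0.3416 ohm


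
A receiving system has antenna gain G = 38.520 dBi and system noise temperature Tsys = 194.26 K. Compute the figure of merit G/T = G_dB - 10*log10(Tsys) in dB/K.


G/T = 38.520 - 10*log10(194.26) = 38.520 - 22.88383 = 15.64 dB/K

15.64 dB/K


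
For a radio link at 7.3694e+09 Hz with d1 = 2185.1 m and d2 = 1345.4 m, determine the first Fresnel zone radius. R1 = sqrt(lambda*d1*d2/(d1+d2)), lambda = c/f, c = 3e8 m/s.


lambda = c / f = 3.0000e+08 / 7.3694e+09 = 0.04070888 m
R1 = sqrt(0.04070888 * 2185.1 * 1345.4 / (2185.1 + 1345.4)) = 5.822 m

5.822 m


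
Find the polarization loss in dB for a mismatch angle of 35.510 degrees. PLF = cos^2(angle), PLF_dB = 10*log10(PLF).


PLF_linear = cos^2(35.510 deg) = 0.6626190
PLF_dB = 10 * log10(0.6626190) = -1.787 dB

-1.787 dB


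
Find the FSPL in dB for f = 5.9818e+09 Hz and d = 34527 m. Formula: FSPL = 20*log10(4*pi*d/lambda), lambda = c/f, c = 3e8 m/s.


lambda = c / f = 3.0000e+08 / 5.9818e+09 = 0.05015213 m
FSPL = 20 * log10(4*pi*34527/0.05015213) = 138.7 dB

138.7 dB


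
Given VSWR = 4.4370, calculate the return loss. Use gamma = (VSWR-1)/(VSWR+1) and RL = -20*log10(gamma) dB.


gamma = (4.4370 - 1) / (4.4370 + 1) = 0.6321501
RL = -20 * log10(0.6321501) = 3.984 dB

3.984 dB


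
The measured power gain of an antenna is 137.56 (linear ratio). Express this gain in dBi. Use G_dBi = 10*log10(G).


G_dBi = 10 * log10(137.56) = 21.38 dBi

21.38 dBi


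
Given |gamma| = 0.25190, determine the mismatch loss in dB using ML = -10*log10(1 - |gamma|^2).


ML = -10 * log10(1 - 0.25190^2) = -10 * log10(0.93654639) = 0.2847 dB

0.2847 dB


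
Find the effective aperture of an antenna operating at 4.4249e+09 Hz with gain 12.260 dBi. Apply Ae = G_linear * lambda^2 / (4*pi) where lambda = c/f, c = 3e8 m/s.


lambda = c / f = 3.0000e+08 / 4.4249e+09 = 0.06779814 m
G_linear = 10^(12.260/10) = 16.82674
Ae = G_linear * lambda^2 / (4*pi) = 16.82674 * 0.06779814^2 / (4*pi) = 6.155e-03 m^2

6.155e-03 m^2


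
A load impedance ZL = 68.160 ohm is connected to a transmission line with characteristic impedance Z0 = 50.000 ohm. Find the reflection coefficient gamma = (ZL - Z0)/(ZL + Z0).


gamma = (68.160 - 50.000) / (68.160 + 50.000) = 0.1537

0.1537


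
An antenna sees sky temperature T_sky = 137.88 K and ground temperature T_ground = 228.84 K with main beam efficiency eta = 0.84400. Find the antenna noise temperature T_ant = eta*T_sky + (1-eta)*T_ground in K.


T_ant = 0.84400 * 137.88 + (1 - 0.84400) * 228.84 = 152.1 K

152.1 K


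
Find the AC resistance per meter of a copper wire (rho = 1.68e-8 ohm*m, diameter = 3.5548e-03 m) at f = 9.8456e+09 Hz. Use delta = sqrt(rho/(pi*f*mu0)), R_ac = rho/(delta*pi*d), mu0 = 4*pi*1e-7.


delta = sqrt(1.68e-8 / (pi * 9.8456e+09 * 4*pi*1e-7)) = 6.574363e-07 m
R_ac = 1.68e-8 / (6.574363e-07 * pi * 3.5548e-03) = 2.288 ohm/m

2.288 ohm/m


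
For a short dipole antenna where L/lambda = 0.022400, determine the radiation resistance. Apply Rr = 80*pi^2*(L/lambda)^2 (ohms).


Rr = 80 * pi^2 * (0.022400)^2 = 80 * 9.869604 * 5.017600e-04 = 0.3962 ohm

0.3962 ohm


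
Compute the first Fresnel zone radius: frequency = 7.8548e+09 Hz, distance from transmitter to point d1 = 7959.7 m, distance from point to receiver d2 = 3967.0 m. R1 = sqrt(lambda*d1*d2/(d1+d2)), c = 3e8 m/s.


lambda = c / f = 3.0000e+08 / 7.8548e+09 = 0.03819321 m
R1 = sqrt(0.03819321 * 7959.7 * 3967.0 / (7959.7 + 3967.0)) = 10.06 m

10.06 m


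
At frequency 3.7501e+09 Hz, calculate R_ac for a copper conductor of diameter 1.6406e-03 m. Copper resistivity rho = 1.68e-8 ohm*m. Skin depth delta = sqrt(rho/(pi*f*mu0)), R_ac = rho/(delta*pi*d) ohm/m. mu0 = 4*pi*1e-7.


delta = sqrt(1.68e-8 / (pi * 3.7501e+09 * 4*pi*1e-7)) = 1.065254e-06 m
R_ac = 1.68e-8 / (1.065254e-06 * pi * 1.6406e-03) = 3.060 ohm/m

3.060 ohm/m


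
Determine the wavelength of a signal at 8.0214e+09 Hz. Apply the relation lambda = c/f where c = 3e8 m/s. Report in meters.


lambda = c / f = 3.0000e+08 / 8.0214e+09 = 0.03740 m

0.03740 m


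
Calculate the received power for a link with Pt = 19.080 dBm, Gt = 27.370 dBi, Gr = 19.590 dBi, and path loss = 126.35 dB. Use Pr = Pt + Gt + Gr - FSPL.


Pr = 19.080 + 27.370 + 19.590 - 126.35 = -60.31 dBm

-60.31 dBm


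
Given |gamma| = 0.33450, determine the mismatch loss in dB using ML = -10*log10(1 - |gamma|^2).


ML = -10 * log10(1 - 0.33450^2) = -10 * log10(0.88810975) = 0.5153 dB

0.5153 dB


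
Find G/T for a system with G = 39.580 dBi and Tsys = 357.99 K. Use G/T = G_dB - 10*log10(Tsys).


G/T = 39.580 - 10*log10(357.99) = 39.580 - 25.53871 = 14.04 dB/K

14.04 dB/K


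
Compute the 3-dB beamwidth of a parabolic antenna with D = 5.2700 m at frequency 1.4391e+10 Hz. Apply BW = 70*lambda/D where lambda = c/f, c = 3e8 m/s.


lambda = c / f = 3.0000e+08 / 1.4391e+10 = 0.02084636 m
BW = 70 * 0.02084636 / 5.2700 = 0.2769 deg

0.2769 deg


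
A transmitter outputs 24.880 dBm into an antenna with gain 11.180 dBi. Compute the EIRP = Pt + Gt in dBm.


EIRP = Pt + Gt = 24.880 + 11.180 = 36.06 dBm

36.06 dBm


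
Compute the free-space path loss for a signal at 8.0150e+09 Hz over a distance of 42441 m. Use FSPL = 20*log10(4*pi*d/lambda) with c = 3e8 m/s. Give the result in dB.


lambda = c / f = 3.0000e+08 / 8.0150e+09 = 0.03742982 m
FSPL = 20 * log10(4*pi*42441/0.03742982) = 143.1 dB

143.1 dB


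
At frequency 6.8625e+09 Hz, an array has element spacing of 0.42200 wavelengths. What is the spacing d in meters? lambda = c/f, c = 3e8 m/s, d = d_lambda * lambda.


lambda = c / f = 3.0000e+08 / 6.8625e+09 = 0.04371585 m
d = 0.42200 * 0.04371585 = 0.01845 m

0.01845 m


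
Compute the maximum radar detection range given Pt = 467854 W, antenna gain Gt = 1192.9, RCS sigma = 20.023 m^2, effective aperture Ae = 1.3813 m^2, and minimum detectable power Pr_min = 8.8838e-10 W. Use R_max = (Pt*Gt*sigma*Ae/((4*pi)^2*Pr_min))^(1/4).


R^4 = 467854*1192.9*20.023*1.3813 / ((4*pi)^2 * 8.8838e-10) = 1.100305e+17
R_max = 1.100305e+17^0.25 = 18213 m

18213 m


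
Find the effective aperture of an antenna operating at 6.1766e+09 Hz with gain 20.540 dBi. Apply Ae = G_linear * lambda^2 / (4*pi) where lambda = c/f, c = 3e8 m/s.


lambda = c / f = 3.0000e+08 / 6.1766e+09 = 0.04857041 m
G_linear = 10^(20.540/10) = 113.2400
Ae = G_linear * lambda^2 / (4*pi) = 113.2400 * 0.04857041^2 / (4*pi) = 0.02126 m^2

0.02126 m^2


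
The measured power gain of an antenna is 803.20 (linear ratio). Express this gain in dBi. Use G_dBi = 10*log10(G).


G_dBi = 10 * log10(803.20) = 29.05 dBi

29.05 dBi


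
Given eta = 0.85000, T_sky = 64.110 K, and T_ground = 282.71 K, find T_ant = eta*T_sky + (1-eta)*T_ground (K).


T_ant = 0.85000 * 64.110 + (1 - 0.85000) * 282.71 = 96.90 K

96.90 K


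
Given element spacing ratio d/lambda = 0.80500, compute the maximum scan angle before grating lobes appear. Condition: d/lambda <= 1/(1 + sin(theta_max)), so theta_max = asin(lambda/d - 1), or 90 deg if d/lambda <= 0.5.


lambda/d - 1 = 1/0.80500 - 1 = 0.2422360
theta_max = asin(0.2422360) = 14.02 deg

14.02 deg


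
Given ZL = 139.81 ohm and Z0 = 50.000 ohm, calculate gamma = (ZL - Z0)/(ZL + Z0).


gamma = (139.81 - 50.000) / (139.81 + 50.000) = 0.4732

0.4732


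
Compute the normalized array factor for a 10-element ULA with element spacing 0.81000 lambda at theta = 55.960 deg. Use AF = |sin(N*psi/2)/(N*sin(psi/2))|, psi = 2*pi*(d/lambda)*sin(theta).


psi = 2*pi*0.81000*sin(55.960 deg) = 4.217299 rad
AF = |sin(10*4.217299/2) / (10*sin(4.217299/2))| = 0.09155

0.09155


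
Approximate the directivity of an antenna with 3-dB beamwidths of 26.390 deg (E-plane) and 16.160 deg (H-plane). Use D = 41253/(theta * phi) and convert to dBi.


D_linear = 41253 / (26.390 * 16.160) = 96.73303
D_dBi = 10 * log10(96.73303) = 19.86 dBi

19.86 dBi


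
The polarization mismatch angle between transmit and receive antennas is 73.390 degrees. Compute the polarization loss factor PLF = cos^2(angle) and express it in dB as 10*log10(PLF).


PLF_linear = cos^2(73.390 deg) = 0.08171344
PLF_dB = 10 * log10(0.08171344) = -10.88 dB

-10.88 dB


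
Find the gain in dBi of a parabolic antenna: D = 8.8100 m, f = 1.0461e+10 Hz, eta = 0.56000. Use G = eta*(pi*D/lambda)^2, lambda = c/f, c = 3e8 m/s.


lambda = c / f = 3.0000e+08 / 1.0461e+10 = 0.02867795 m
G_linear = 0.56000 * (pi * 8.8100 / 0.02867795)^2 = 521607.0
G_dBi = 10 * log10(521607.0) = 57.17 dBi

57.17 dBi


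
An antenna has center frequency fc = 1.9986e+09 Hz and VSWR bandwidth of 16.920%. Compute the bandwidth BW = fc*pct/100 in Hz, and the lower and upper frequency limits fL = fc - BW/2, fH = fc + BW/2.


BW = 1.9986e+09 * 16.920/100 = 3.381631e+08 Hz
fL = 1.9986e+09 - 3.381631e+08/2 = 1.830e+09 Hz
fH = 1.9986e+09 + 3.381631e+08/2 = 2.168e+09 Hz

BW=3.382e+08 Hz, fL=1.830e+09 Hz, fH=2.168e+09 Hz


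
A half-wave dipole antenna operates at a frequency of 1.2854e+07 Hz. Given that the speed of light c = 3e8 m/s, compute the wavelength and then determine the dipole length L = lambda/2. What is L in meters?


lambda = c / f = 3.0000e+08 / 1.2854e+07 = 23.33904 m
L = lambda / 2 = 23.33904 / 2 = 11.67 m

11.67 m


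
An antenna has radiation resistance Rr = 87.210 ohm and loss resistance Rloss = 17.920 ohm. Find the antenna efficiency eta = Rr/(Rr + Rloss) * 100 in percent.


eta = 87.210 / (87.210 + 17.920) * 100 = 82.95%

82.95%


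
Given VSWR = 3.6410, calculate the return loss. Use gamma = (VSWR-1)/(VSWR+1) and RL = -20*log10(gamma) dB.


gamma = (3.6410 - 1) / (3.6410 + 1) = 0.5690584
RL = -20 * log10(0.5690584) = 4.897 dB

4.897 dB


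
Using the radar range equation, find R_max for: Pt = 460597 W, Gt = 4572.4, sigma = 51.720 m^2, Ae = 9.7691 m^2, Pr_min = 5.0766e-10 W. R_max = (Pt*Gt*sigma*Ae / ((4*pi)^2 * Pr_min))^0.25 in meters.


R^4 = 460597*4572.4*51.720*9.7691 / ((4*pi)^2 * 5.0766e-10) = 1.327351e+19
R_max = 1.327351e+19^0.25 = 60360 m

60360 m


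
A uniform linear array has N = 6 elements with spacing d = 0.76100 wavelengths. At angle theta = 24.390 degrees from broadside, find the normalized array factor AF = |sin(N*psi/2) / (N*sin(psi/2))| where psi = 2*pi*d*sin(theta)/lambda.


psi = 2*pi*0.76100*sin(24.390 deg) = 1.974500 rad
AF = |sin(6*1.974500/2) / (6*sin(1.974500/2))| = 0.07030

0.07030
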